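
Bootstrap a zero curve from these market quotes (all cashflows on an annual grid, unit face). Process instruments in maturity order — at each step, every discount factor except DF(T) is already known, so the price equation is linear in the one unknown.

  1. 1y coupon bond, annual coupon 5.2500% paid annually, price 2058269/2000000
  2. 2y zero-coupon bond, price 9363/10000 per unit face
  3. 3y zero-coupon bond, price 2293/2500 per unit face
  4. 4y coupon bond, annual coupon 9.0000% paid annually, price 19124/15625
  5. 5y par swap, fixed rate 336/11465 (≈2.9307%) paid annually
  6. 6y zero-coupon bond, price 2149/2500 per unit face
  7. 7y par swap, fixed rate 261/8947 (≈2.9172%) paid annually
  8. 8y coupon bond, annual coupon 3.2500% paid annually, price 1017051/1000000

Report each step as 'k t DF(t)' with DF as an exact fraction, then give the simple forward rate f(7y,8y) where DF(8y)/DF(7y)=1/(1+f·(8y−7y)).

step 1 [1y] bond c/1=21/400: DF=(2058269/2000000 − 21/400·(0))/(1+21/400) = 4889/5000 ≈ 0.977800
step 2 [2y] zero: DF = P = 9363/10000 ≈ 0.936300
step 3 [3y] zero: DF = P = 2293/2500 ≈ 0.917200
step 4 [4y] bond c/1=9/100: DF=(19124/15625 − 9/100·(0.977800+0.936300+0.917200))/(1+9/100) = 8891/10000 ≈ 0.889100
step 5 [5y] swap r/1=336/11465: DF=(1 − 336/11465·(0.977800+0.936300+0.917200+0.889100))/(1+336/11465) = 541/625 ≈ 0.865600
step 6 [6y] zero: DF = P = 2149/2500 ≈ 0.859600
step 7 [7y] swap r/1=261/8947: DF=(1 − 261/8947·(0.977800+0.936300+0.917200+0.889100+0.865600+0.859600))/(1+261/8947) = 8173/10000 ≈ 0.817300
step 8 [8y] bond c/1=13/400: DF=(1017051/1000000 − 13/400·(0.977800+0.936300+0.917200+0.889100+0.865600+0.859600+0.817300))/(1+13/400) = 7879/10000 ≈ 0.787900

1 1 4889/5000
2 2 9363/10000
3 3 2293/2500
4 4 8891/10000
5 5 541/625
6 6 2149/2500
7 7 8173/10000
8 8 7879/10000
f(7y,8y) = ((8173/10000)/(7879/10000) − 1)/(1) = 294/7879 ≈ 3.7314%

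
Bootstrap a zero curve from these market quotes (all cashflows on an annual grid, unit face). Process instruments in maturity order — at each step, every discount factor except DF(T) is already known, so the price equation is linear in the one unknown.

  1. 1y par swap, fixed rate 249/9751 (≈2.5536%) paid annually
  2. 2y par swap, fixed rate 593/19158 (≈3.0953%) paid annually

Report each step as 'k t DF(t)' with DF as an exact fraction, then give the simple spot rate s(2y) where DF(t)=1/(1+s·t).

1 1 9751/10000
2 2 9407/10000
s(2y) = (1/(9407/10000) − 1)/(2) = 593/18814 ≈ 3.1519%

step 1 [1y] swap r/1=249/9751: DF=(1 − 249/9751·(0))/(1+249/9751) = 9751/10000 ≈ 0.975100
step 2 [2y] swap r/1=593/19158: DF=(1 − 593/19158·(0.975100))/(1+593/19158) = 9407/10000 ≈ 0.940700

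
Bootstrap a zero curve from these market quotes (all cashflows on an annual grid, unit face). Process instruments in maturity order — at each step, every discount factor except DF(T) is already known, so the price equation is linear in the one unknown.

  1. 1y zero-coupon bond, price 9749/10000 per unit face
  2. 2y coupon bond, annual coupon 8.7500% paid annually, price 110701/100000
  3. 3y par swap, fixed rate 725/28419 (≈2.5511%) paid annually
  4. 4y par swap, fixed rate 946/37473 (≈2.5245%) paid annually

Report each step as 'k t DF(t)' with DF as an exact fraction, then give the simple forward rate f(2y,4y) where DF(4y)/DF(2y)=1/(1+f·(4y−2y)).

step 1 [1y] zero: DF = P = 9749/10000 ≈ 0.974900
step 2 [2y] bond c/1=7/80: DF=(110701/100000 − 7/80·(0.974900))/(1+7/80) = 1879/2000 ≈ 0.939500
step 3 [3y] swap r/1=725/28419: DF=(1 − 725/28419·(0.974900+0.939500))/(1+725/28419) = 371/400 ≈ 0.927500
step 4 [4y] swap r/1=946/37473: DF=(1 − 946/37473·(0.974900+0.939500+0.927500))/(1+946/37473) = 4527/5000 ≈ 0.905400

1 1 9749/10000
2 2 1879/2000
3 3 371/400
4 4 4527/5000
f(2y,4y) = ((1879/2000)/(4527/5000) − 1)/(2) = 341/18108 ≈ 1.8831%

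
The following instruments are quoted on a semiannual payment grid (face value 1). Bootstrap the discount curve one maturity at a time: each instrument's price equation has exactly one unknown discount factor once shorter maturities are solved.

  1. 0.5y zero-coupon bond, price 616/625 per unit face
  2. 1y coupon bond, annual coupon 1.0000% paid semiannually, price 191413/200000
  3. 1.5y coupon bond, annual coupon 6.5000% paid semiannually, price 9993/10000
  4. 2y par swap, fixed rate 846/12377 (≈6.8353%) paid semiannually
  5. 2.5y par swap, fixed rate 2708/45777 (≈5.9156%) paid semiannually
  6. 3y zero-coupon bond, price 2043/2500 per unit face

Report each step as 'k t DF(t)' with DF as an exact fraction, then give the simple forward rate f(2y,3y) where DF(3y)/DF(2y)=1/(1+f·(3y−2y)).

step 1 [0.5y] zero: DF = P = 616/625 ≈ 0.985600
step 2 [1y] bond c/2=1/200: DF=(191413/200000 − 1/200·(0.985600))/(1+1/200) = 4737/5000 ≈ 0.947400
step 3 [1.5y] bond c/2=13/400: DF=(9993/10000 − 13/400·(0.985600+0.947400))/(1+13/400) = 907/1000 ≈ 0.907000
step 4 [2y] swap r/2=423/12377: DF=(1 − 423/12377·(0.985600+0.947400+0.907000))/(1+423/12377) = 8731/10000 ≈ 0.873100
step 5 [2.5y] swap r/2=1354/45777: DF=(1 − 1354/45777·(0.985600+0.947400+0.907000+0.873100))/(1+1354/45777) = 4323/5000 ≈ 0.864600
step 6 [3y] zero: DF = P = 2043/2500 ≈ 0.817200

1 1/2 616/625
2 1 4737/5000
3 3/2 907/1000
4 2 8731/10000
5 5/2 4323/5000
6 3 2043/2500
f(2y,3y) = ((8731/10000)/(2043/2500) − 1)/(1) = 559/8172 ≈ 6.8404%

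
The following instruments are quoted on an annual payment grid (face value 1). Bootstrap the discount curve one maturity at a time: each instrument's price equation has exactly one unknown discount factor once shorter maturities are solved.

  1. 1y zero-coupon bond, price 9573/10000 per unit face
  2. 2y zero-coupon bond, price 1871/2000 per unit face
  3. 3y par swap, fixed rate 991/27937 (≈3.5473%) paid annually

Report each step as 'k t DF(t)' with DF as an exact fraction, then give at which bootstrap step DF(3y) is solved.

step 1 [1y] zero: DF = P = 9573/10000 ≈ 0.957300
step 2 [2y] zero: DF = P = 1871/2000 ≈ 0.935500
step 3 [3y] swap r/1=991/27937: DF=(1 − 991/27937·(0.957300+0.935500))/(1+991/27937) = 9009/10000 ≈ 0.900900

1 1 9573/10000
2 2 1871/2000
3 3 9009/10000
DF(3y) is solved at step 3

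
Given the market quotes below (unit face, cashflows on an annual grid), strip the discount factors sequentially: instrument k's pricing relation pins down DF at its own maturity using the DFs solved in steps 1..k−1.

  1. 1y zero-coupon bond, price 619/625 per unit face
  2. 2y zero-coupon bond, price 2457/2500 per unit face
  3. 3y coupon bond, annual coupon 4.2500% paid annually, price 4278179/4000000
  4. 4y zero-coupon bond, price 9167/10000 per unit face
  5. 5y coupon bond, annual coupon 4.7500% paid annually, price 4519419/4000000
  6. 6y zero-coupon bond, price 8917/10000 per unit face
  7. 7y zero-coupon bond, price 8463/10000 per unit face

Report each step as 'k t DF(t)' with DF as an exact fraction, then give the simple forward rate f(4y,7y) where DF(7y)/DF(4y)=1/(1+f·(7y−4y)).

step 1 [1y] zero: DF = P = 619/625 ≈ 0.990400
step 2 [2y] zero: DF = P = 2457/2500 ≈ 0.982800
step 3 [3y] bond c/1=17/400: DF=(4278179/4000000 − 17/400·(0.990400+0.982800))/(1+17/400) = 1891/2000 ≈ 0.945500
step 4 [4y] zero: DF = P = 9167/10000 ≈ 0.916700
step 5 [5y] bond c/1=19/400: DF=(4519419/4000000 − 19/400·(0.990400+0.982800+0.945500+0.916700))/(1+19/400) = 9047/10000 ≈ 0.904700
step 6 [6y] zero: DF = P = 8917/10000 ≈ 0.891700
step 7 [7y] zero: DF = P = 8463/10000 ≈ 0.846300

1 1 619/625
2 2 2457/2500
3 3 1891/2000
4 4 9167/10000
5 5 9047/10000
6 6 8917/10000
7 7 8463/10000
f(4y,7y) = ((9167/10000)/(8463/10000) − 1)/(3) = 704/25389 ≈ 2.7729%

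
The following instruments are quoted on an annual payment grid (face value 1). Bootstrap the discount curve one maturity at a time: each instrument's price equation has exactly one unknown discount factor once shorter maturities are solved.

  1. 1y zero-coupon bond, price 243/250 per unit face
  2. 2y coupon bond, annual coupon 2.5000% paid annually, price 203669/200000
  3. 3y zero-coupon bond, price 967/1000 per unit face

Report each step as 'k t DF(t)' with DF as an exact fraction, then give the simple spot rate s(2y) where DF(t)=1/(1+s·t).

1 1 243/250
2 2 4849/5000
3 3 967/1000
s(2y) = (1/(4849/5000) − 1)/(2) = 151/9698 ≈ 1.5570%

step 1 [1y] zero: DF = P = 243/250 ≈ 0.972000
step 2 [2y] bond c/1=1/40: DF=(203669/200000 − 1/40·(0.972000))/(1+1/40) = 4849/5000 ≈ 0.969800
step 3 [3y] zero: DF = P = 967/1000 ≈ 0.967000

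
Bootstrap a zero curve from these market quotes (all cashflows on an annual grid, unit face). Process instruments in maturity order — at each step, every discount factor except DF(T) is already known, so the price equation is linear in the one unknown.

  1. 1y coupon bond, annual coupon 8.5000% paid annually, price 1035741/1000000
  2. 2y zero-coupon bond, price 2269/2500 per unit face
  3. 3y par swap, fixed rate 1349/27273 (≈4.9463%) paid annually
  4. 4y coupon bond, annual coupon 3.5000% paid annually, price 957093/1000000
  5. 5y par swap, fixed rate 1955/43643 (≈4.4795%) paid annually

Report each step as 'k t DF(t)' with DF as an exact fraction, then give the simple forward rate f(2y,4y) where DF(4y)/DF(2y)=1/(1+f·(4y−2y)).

step 1 [1y] bond c/1=17/200: DF=(1035741/1000000 − 17/200·(0))/(1+17/200) = 4773/5000 ≈ 0.954600
step 2 [2y] zero: DF = P = 2269/2500 ≈ 0.907600
step 3 [3y] swap r/1=1349/27273: DF=(1 − 1349/27273·(0.954600+0.907600))/(1+1349/27273) = 8651/10000 ≈ 0.865100
step 4 [4y] bond c/1=7/200: DF=(957093/1000000 − 7/200·(0.954600+0.907600+0.865100))/(1+7/200) = 333/400 ≈ 0.832500
step 5 [5y] swap r/1=1955/43643: DF=(1 − 1955/43643·(0.954600+0.907600+0.865100+0.832500))/(1+1955/43643) = 1609/2000 ≈ 0.804500

1 1 4773/5000
2 2 2269/2500
3 3 8651/10000
4 4 333/400
5 5 1609/2000
f(2y,4y) = ((2269/2500)/(333/400) − 1)/(2) = 751/16650 ≈ 4.5105%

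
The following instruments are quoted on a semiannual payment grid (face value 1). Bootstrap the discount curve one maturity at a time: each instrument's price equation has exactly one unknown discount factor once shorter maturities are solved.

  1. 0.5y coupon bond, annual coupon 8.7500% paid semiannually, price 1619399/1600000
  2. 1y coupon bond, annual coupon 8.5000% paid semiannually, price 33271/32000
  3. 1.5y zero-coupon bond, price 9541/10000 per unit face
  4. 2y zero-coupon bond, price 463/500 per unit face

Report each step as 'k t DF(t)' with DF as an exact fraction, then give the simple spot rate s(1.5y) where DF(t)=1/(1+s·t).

1 1/2 9697/10000
2 1 4789/5000
3 3/2 9541/10000
4 2 463/500
s(1.5y) = (1/(9541/10000) − 1)/(3/2) = 306/9541 ≈ 3.2072%

step 1 [0.5y] bond c/2=7/160: DF=(1619399/1600000 − 7/160·(0))/(1+7/160) = 9697/10000 ≈ 0.969700
step 2 [1y] bond c/2=17/400: DF=(33271/32000 − 17/400·(0.969700))/(1+17/400) = 4789/5000 ≈ 0.957800
step 3 [1.5y] zero: DF = P = 9541/10000 ≈ 0.954100
step 4 [2y] zero: DF = P = 463/500 ≈ 0.926000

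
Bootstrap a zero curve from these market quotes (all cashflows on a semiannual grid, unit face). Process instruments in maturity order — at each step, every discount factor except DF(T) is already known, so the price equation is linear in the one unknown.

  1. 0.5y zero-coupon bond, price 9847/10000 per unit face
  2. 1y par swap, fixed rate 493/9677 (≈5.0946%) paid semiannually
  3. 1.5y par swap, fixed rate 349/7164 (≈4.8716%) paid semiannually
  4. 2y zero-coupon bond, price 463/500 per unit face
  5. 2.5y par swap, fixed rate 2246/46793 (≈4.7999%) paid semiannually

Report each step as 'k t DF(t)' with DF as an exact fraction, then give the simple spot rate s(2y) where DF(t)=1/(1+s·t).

step 1 [0.5y] zero: DF = P = 9847/10000 ≈ 0.984700
step 2 [1y] swap r/2=493/19354: DF=(1 − 493/19354·(0.984700))/(1+493/19354) = 9507/10000 ≈ 0.950700
step 3 [1.5y] swap r/2=349/14328: DF=(1 − 349/14328·(0.984700+0.950700))/(1+349/14328) = 4651/5000 ≈ 0.930200
step 4 [2y] zero: DF = P = 463/500 ≈ 0.926000
step 5 [2.5y] swap r/2=1123/46793: DF=(1 − 1123/46793·(0.984700+0.950700+0.930200+0.926000))/(1+1123/46793) = 8877/10000 ≈ 0.887700

1 1/2 9847/10000
2 1 9507/10000
3 3/2 4651/5000
4 2 463/500
5 5/2 8877/10000
s(2y) = (1/(463/500) − 1)/(2) = 37/926 ≈ 3.9957%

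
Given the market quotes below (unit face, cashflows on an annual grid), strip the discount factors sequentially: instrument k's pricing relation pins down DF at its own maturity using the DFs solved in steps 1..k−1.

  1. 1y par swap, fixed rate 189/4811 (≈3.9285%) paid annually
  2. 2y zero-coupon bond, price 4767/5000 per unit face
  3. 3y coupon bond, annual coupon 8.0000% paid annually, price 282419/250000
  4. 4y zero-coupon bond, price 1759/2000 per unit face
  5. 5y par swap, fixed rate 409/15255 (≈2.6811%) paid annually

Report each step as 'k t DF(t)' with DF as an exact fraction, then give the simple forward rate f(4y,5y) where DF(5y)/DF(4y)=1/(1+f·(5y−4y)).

step 1 [1y] swap r/1=189/4811: DF=(1 − 189/4811·(0))/(1+189/4811) = 4811/5000 ≈ 0.962200
step 2 [2y] zero: DF = P = 4767/5000 ≈ 0.953400
step 3 [3y] bond c/1=2/25: DF=(282419/250000 − 2/25·(0.962200+0.953400))/(1+2/25) = 9041/10000 ≈ 0.904100
step 4 [4y] zero: DF = P = 1759/2000 ≈ 0.879500
step 5 [5y] swap r/1=409/15255: DF=(1 − 409/15255·(0.962200+0.953400+0.904100+0.879500))/(1+409/15255) = 8773/10000 ≈ 0.877300

1 1 4811/5000
2 2 4767/5000
3 3 9041/10000
4 4 1759/2000
5 5 8773/10000
f(4y,5y) = ((1759/2000)/(8773/10000) − 1)/(1) = 22/8773 ≈ 0.2508%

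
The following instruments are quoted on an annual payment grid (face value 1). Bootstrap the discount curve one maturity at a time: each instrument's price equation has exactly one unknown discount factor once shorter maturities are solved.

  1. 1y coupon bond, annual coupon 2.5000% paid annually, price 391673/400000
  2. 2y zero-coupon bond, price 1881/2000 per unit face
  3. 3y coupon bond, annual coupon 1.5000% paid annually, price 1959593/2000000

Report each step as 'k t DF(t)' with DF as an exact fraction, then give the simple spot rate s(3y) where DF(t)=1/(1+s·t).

1 1 9553/10000
2 2 1881/2000
3 3 9373/10000
s(3y) = (1/(9373/10000) − 1)/(3) = 209/9373 ≈ 2.2298%

step 1 [1y] bond c/1=1/40: DF=(391673/400000 − 1/40·(0))/(1+1/40) = 9553/10000 ≈ 0.955300
step 2 [2y] zero: DF = P = 1881/2000 ≈ 0.940500
step 3 [3y] bond c/1=3/200: DF=(1959593/2000000 − 3/200·(0.955300+0.940500))/(1+3/200) = 9373/10000 ≈ 0.937300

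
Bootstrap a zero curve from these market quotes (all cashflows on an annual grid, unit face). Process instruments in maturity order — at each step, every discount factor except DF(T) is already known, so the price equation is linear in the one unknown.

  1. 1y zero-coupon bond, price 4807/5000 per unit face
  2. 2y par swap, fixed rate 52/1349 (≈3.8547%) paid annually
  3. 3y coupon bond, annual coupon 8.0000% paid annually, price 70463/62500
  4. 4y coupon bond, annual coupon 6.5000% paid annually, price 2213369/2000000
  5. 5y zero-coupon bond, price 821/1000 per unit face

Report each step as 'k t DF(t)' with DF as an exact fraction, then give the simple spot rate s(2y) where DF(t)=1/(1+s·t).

step 1 [1y] zero: DF = P = 4807/5000 ≈ 0.961400
step 2 [2y] swap r/1=52/1349: DF=(1 − 52/1349·(0.961400))/(1+52/1349) = 1159/1250 ≈ 0.927200
step 3 [3y] bond c/1=2/25: DF=(70463/62500 − 2/25·(0.961400+0.927200))/(1+2/25) = 113/125 ≈ 0.904000
step 4 [4y] bond c/1=13/200: DF=(2213369/2000000 − 13/200·(0.961400+0.927200+0.904000))/(1+13/200) = 8687/10000 ≈ 0.868700
step 5 [5y] zero: DF = P = 821/1000 ≈ 0.821000

1 1 4807/5000
2 2 1159/1250
3 3 113/125
4 4 8687/10000
5 5 821/1000
s(2y) = (1/(1159/1250) − 1)/(2) = 91/2318 ≈ 3.9258%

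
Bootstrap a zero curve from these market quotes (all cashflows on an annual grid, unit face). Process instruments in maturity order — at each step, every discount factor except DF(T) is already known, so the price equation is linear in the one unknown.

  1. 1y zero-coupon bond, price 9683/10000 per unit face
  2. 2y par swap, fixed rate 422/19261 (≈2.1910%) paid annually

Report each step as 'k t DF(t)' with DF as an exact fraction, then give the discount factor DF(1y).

1 1 9683/10000
2 2 4789/5000
DF(1y) = 9683/10000 ≈ 0.968300

step 1 [1y] zero: DF = P = 9683/10000 ≈ 0.968300
step 2 [2y] swap r/1=422/19261: DF=(1 − 422/19261·(0.968300))/(1+422/19261) = 4789/5000 ≈ 0.957800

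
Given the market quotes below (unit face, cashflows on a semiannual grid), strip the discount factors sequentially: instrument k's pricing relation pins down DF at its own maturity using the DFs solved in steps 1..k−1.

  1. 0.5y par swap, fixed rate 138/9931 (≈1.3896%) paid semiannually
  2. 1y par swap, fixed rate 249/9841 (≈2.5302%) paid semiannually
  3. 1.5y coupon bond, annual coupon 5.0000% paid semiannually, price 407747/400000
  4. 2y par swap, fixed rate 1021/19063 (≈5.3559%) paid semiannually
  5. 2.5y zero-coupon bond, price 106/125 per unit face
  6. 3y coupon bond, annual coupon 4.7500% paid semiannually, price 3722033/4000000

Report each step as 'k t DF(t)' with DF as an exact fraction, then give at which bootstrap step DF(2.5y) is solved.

step 1 [0.5y] swap r/2=69/9931: DF=(1 − 69/9931·(0))/(1+69/9931) = 9931/10000 ≈ 0.993100
step 2 [1y] swap r/2=249/19682: DF=(1 − 249/19682·(0.993100))/(1+249/19682) = 9751/10000 ≈ 0.975100
step 3 [1.5y] bond c/2=1/40: DF=(407747/400000 − 1/40·(0.993100+0.975100))/(1+1/40) = 1893/2000 ≈ 0.946500
step 4 [2y] swap r/2=1021/38126: DF=(1 − 1021/38126·(0.993100+0.975100+0.946500))/(1+1021/38126) = 8979/10000 ≈ 0.897900
step 5 [2.5y] zero: DF = P = 106/125 ≈ 0.848000
step 6 [3y] bond c/2=19/800: DF=(3722033/4000000 − 19/800·(0.993100+0.975100+0.946500+0.897900+0.848000))/(1+19/800) = 1001/1250 ≈ 0.800800

1 1/2 9931/10000
2 1 9751/10000
3 3/2 1893/2000
4 2 8979/10000
5 5/2 106/125
6 3 1001/1250
DF(2.5y) is solved at step 5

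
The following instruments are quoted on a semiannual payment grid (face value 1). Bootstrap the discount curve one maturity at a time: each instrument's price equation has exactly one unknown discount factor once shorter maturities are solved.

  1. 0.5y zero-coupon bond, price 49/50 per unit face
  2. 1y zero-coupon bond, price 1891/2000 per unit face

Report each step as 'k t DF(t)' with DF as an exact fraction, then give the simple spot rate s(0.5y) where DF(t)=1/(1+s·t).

step 1 [0.5y] zero: DF = P = 49/50 ≈ 0.980000
step 2 [1y] zero: DF = P = 1891/2000 ≈ 0.945500

1 1/2 49/50
2 1 1891/2000
s(0.5y) = (1/(49/50) − 1)/(1/2) = 2/49 ≈ 4.0816%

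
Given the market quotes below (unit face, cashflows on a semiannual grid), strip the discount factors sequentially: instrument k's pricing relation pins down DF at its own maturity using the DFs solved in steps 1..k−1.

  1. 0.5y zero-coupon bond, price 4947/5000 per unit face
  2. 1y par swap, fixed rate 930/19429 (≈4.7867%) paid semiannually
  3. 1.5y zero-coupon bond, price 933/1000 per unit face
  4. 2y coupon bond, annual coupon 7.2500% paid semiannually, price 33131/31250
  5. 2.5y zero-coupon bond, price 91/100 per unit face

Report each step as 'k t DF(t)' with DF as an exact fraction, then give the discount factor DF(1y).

step 1 [0.5y] zero: DF = P = 4947/5000 ≈ 0.989400
step 2 [1y] swap r/2=465/19429: DF=(1 − 465/19429·(0.989400))/(1+465/19429) = 1907/2000 ≈ 0.953500
step 3 [1.5y] zero: DF = P = 933/1000 ≈ 0.933000
step 4 [2y] bond c/2=29/800: DF=(33131/31250 − 29/800·(0.989400+0.953500+0.933000))/(1+29/800) = 369/400 ≈ 0.922500
step 5 [2.5y] zero: DF = P = 91/100 ≈ 0.910000

1 1/2 4947/5000
2 1 1907/2000
3 3/2 933/1000
4 2 369/400
5 5/2 91/100
DF(1y) = 1907/2000 ≈ 0.953500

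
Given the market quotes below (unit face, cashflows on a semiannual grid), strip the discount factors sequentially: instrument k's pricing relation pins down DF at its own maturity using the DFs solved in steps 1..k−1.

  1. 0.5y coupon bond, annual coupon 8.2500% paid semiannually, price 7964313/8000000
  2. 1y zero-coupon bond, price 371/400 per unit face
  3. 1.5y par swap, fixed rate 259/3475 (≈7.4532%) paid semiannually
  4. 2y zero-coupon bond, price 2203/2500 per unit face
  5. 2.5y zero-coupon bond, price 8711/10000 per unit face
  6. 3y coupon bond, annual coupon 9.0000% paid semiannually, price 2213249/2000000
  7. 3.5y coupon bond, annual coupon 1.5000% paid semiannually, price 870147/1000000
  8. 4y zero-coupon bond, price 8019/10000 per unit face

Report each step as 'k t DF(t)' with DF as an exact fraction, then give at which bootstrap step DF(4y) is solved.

1 1/2 9561/10000
2 1 371/400
3 3/2 2241/2500
4 2 2203/2500
5 5/2 8711/10000
6 3 4319/5000
7 7/2 1647/2000
8 4 8019/10000
DF(4y) is solved at step 8

step 1 [0.5y] bond c/2=33/800: DF=(7964313/8000000 − 33/800·(0))/(1+33/800) = 9561/10000 ≈ 0.956100
step 2 [1y] zero: DF = P = 371/400 ≈ 0.927500
step 3 [1.5y] swap r/2=259/6950: DF=(1 − 259/6950·(0.956100+0.927500))/(1+259/6950) = 2241/2500 ≈ 0.896400
step 4 [2y] zero: DF = P = 2203/2500 ≈ 0.881200
step 5 [2.5y] zero: DF = P = 8711/10000 ≈ 0.871100
step 6 [3y] bond c/2=9/200: DF=(2213249/2000000 − 9/200·(0.956100+0.927500+0.896400+0.881200+0.871100))/(1+9/200) = 4319/5000 ≈ 0.863800
step 7 [3.5y] bond c/2=3/400: DF=(870147/1000000 − 3/400·(0.956100+0.927500+0.896400+0.881200+0.871100+0.863800))/(1+3/400) = 1647/2000 ≈ 0.823500
step 8 [4y] zero: DF = P = 8019/10000 ≈ 0.801900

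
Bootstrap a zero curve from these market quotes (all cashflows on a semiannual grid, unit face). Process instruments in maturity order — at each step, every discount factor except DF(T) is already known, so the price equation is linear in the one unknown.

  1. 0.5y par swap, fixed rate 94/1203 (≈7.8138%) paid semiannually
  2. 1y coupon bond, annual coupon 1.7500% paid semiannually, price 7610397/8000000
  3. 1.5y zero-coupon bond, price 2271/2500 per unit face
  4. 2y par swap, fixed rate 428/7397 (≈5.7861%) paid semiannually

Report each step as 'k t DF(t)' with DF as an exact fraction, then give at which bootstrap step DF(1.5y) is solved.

step 1 [0.5y] swap r/2=47/1203: DF=(1 − 47/1203·(0))/(1+47/1203) = 1203/1250 ≈ 0.962400
step 2 [1y] bond c/2=7/800: DF=(7610397/8000000 − 7/800·(0.962400))/(1+7/800) = 9347/10000 ≈ 0.934700
step 3 [1.5y] zero: DF = P = 2271/2500 ≈ 0.908400
step 4 [2y] swap r/2=214/7397: DF=(1 − 214/7397·(0.962400+0.934700+0.908400))/(1+214/7397) = 893/1000 ≈ 0.893000

1 1/2 1203/1250
2 1 9347/10000
3 3/2 2271/2500
4 2 893/1000
DF(1.5y) is solved at step 3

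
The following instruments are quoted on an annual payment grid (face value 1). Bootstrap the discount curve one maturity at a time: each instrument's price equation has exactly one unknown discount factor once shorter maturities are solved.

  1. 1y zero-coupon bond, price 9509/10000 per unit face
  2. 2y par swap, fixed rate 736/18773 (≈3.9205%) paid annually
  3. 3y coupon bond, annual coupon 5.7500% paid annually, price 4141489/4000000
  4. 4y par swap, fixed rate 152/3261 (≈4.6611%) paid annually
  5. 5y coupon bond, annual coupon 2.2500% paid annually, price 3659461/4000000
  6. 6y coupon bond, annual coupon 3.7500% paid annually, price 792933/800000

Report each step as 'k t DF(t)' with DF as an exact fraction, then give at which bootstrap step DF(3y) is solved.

1 1 9509/10000
2 2 579/625
3 3 877/1000
4 4 1041/1250
5 5 4079/5000
6 6 3981/5000
DF(3y) is solved at step 3

step 1 [1y] zero: DF = P = 9509/10000 ≈ 0.950900
step 2 [2y] swap r/1=736/18773: DF=(1 − 736/18773·(0.950900))/(1+736/18773) = 579/625 ≈ 0.926400
step 3 [3y] bond c/1=23/400: DF=(4141489/4000000 − 23/400·(0.950900+0.926400))/(1+23/400) = 877/1000 ≈ 0.877000
step 4 [4y] swap r/1=152/3261: DF=(1 − 152/3261·(0.950900+0.926400+0.877000))/(1+152/3261) = 1041/1250 ≈ 0.832800
step 5 [5y] bond c/1=9/400: DF=(3659461/4000000 − 9/400·(0.950900+0.926400+0.877000+0.832800))/(1+9/400) = 4079/5000 ≈ 0.815800
step 6 [6y] bond c/1=3/80: DF=(792933/800000 − 3/80·(0.950900+0.926400+0.877000+0.832800+0.815800))/(1+3/80) = 3981/5000 ≈ 0.796200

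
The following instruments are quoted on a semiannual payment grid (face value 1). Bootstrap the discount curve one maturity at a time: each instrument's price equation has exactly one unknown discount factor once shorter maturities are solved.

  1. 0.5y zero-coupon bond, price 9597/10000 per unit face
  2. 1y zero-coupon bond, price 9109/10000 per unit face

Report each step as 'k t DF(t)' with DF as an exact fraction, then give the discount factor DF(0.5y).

step 1 [0.5y] zero: DF = P = 9597/10000 ≈ 0.959700
step 2 [1y] zero: DF = P = 9109/10000 ≈ 0.910900

1 1/2 9597/10000
2 1 9109/10000
DF(0.5y) = 9597/10000 ≈ 0.959700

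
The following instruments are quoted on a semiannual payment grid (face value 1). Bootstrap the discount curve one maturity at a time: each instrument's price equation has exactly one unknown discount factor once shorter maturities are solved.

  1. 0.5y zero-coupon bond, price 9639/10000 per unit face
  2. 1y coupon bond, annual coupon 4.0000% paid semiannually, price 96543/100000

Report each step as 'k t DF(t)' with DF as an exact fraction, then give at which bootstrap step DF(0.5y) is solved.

step 1 [0.5y] zero: DF = P = 9639/10000 ≈ 0.963900
step 2 [1y] bond c/2=1/50: DF=(96543/100000 − 1/50·(0.963900))/(1+1/50) = 2319/2500 ≈ 0.927600

1 1/2 9639/10000
2 1 2319/2500
DF(0.5y) is solved at step 1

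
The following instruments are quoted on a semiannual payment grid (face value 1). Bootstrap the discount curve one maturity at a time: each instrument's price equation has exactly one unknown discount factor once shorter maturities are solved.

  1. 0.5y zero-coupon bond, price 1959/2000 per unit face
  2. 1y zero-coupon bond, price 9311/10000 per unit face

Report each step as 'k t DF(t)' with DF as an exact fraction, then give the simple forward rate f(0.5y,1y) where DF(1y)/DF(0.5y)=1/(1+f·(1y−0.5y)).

1 1/2 1959/2000
2 1 9311/10000
f(0.5y,1y) = ((1959/2000)/(9311/10000) − 1)/(1/2) = 968/9311 ≈ 10.3963%

step 1 [0.5y] zero: DF = P = 1959/2000 ≈ 0.979500
step 2 [1y] zero: DF = P = 9311/10000 ≈ 0.931100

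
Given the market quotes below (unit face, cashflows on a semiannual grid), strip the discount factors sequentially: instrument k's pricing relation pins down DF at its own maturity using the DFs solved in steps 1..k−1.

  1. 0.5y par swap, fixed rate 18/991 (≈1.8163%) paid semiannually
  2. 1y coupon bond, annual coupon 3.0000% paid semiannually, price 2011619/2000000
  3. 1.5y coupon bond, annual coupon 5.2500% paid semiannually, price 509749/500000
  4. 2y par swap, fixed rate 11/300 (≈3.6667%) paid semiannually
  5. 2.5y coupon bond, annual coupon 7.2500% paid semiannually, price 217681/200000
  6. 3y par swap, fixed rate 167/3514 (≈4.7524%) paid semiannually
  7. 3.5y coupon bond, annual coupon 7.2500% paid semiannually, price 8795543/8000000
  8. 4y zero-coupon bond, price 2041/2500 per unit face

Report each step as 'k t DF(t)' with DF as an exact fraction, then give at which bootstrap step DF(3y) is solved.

1 1/2 991/1000
2 1 9763/10000
3 3/2 9431/10000
4 2 581/625
5 5/2 229/250
6 3 1083/1250
7 7/2 8643/10000
8 4 2041/2500
DF(3y) is solved at step 6

step 1 [0.5y] swap r/2=9/991: DF=(1 − 9/991·(0))/(1+9/991) = 991/1000 ≈ 0.991000
step 2 [1y] bond c/2=3/200: DF=(2011619/2000000 − 3/200·(0.991000))/(1+3/200) = 9763/10000 ≈ 0.976300
step 3 [1.5y] bond c/2=21/800: DF=(509749/500000 − 21/800·(0.991000+0.976300))/(1+21/800) = 9431/10000 ≈ 0.943100
step 4 [2y] swap r/2=11/600: DF=(1 − 11/600·(0.991000+0.976300+0.943100))/(1+11/600) = 581/625 ≈ 0.929600
step 5 [2.5y] bond c/2=29/800: DF=(217681/200000 − 29/800·(0.991000+0.976300+0.943100+0.929600))/(1+29/800) = 229/250 ≈ 0.916000
step 6 [3y] swap r/2=167/7028: DF=(1 − 167/7028·(0.991000+0.976300+0.943100+0.929600+0.916000))/(1+167/7028) = 1083/1250 ≈ 0.866400
step 7 [3.5y] bond c/2=29/800: DF=(8795543/8000000 − 29/800·(0.991000+0.976300+0.943100+0.929600+0.916000+0.866400))/(1+29/800) = 8643/10000 ≈ 0.864300
step 8 [4y] zero: DF = P = 2041/2500 ≈ 0.816400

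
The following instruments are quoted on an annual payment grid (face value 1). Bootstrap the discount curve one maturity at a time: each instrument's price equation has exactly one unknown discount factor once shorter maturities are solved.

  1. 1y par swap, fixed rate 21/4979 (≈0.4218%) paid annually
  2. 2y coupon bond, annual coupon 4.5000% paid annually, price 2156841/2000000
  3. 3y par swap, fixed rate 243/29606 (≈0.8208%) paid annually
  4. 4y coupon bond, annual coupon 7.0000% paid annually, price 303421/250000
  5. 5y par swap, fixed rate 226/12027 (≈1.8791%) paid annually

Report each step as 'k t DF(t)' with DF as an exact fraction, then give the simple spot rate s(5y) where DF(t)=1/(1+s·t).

1 1 4979/5000
2 2 9891/10000
3 3 9757/10000
4 4 4703/5000
5 5 1137/1250
s(5y) = (1/(1137/1250) − 1)/(5) = 113/5685 ≈ 1.9877%

step 1 [1y] swap r/1=21/4979: DF=(1 − 21/4979·(0))/(1+21/4979) = 4979/5000 ≈ 0.995800
step 2 [2y] bond c/1=9/200: DF=(2156841/2000000 − 9/200·(0.995800))/(1+9/200) = 9891/10000 ≈ 0.989100
step 3 [3y] swap r/1=243/29606: DF=(1 − 243/29606·(0.995800+0.989100))/(1+243/29606) = 9757/10000 ≈ 0.975700
step 4 [4y] bond c/1=7/100: DF=(303421/250000 − 7/100·(0.995800+0.989100+0.975700))/(1+7/100) = 4703/5000 ≈ 0.940600
step 5 [5y] swap r/1=226/12027: DF=(1 − 226/12027·(0.995800+0.989100+0.975700+0.940600))/(1+226/12027) = 1137/1250 ≈ 0.909600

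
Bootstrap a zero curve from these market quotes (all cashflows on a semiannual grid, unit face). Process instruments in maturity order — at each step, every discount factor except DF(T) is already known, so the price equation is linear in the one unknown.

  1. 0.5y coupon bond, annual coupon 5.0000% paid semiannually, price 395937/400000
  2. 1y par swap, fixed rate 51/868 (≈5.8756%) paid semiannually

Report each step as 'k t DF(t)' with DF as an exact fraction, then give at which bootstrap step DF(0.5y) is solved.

step 1 [0.5y] bond c/2=1/40: DF=(395937/400000 − 1/40·(0))/(1+1/40) = 9657/10000 ≈ 0.965700
step 2 [1y] swap r/2=51/1736: DF=(1 − 51/1736·(0.965700))/(1+51/1736) = 9439/10000 ≈ 0.943900

1 1/2 9657/10000
2 1 9439/10000
DF(0.5y) is solved at step 1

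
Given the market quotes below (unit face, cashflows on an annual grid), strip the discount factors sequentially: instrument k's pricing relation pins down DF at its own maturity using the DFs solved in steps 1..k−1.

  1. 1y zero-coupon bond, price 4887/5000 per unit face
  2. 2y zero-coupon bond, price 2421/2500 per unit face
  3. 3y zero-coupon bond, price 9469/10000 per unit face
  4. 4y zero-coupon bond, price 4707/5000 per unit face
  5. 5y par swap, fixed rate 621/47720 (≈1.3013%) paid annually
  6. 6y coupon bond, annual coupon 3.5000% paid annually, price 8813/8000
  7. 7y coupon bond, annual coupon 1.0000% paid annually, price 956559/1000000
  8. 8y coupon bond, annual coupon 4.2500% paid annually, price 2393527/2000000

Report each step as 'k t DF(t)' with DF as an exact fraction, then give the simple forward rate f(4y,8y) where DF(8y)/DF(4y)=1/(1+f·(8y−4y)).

1 1 4887/5000
2 2 2421/2500
3 3 9469/10000
4 4 4707/5000
5 5 9379/10000
6 6 903/1000
7 7 8909/10000
8 8 8803/10000
f(4y,8y) = ((4707/5000)/(8803/10000) − 1)/(4) = 611/35212 ≈ 1.7352%

step 1 [1y] zero: DF = P = 4887/5000 ≈ 0.977400
step 2 [2y] zero: DF = P = 2421/2500 ≈ 0.968400
step 3 [3y] zero: DF = P = 9469/10000 ≈ 0.946900
step 4 [4y] zero: DF = P = 4707/5000 ≈ 0.941400
step 5 [5y] swap r/1=621/47720: DF=(1 − 621/47720·(0.977400+0.968400+0.946900+0.941400))/(1+621/47720) = 9379/10000 ≈ 0.937900
step 6 [6y] bond c/1=7/200: DF=(8813/8000 − 7/200·(0.977400+0.968400+0.946900+0.941400+0.937900))/(1+7/200) = 903/1000 ≈ 0.903000
step 7 [7y] bond c/1=1/100: DF=(956559/1000000 − 1/100·(0.977400+0.968400+0.946900+0.941400+0.937900+0.903000))/(1+1/100) = 8909/10000 ≈ 0.890900
step 8 [8y] bond c/1=17/400: DF=(2393527/2000000 − 17/400·(0.977400+0.968400+0.946900+0.941400+0.937900+0.903000+0.890900))/(1+17/400) = 8803/10000 ≈ 0.880300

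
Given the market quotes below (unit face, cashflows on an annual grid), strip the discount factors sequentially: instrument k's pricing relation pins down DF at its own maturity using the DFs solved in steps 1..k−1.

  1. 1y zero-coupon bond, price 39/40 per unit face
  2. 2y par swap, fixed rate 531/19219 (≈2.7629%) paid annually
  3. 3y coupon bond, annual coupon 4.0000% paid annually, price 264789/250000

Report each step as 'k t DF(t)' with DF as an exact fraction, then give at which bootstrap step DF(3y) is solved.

1 1 39/40
2 2 9469/10000
3 3 1889/2000
DF(3y) is solved at step 3

step 1 [1y] zero: DF = P = 39/40 ≈ 0.975000
step 2 [2y] swap r/1=531/19219: DF=(1 − 531/19219·(0.975000))/(1+531/19219) = 9469/10000 ≈ 0.946900
step 3 [3y] bond c/1=1/25: DF=(264789/250000 − 1/25·(0.975000+0.946900))/(1+1/25) = 1889/2000 ≈ 0.944500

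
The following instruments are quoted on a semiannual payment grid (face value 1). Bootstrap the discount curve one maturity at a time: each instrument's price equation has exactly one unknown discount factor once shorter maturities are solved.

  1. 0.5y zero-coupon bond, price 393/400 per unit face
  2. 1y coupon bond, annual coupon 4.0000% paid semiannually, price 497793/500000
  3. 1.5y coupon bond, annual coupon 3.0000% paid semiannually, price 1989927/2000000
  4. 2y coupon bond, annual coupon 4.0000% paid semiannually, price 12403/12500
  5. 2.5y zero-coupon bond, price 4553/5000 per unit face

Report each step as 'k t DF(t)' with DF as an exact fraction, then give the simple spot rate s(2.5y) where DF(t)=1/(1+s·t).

1 1/2 393/400
2 1 598/625
3 3/2 2379/2500
4 2 9161/10000
5 5/2 4553/5000
s(2.5y) = (1/(4553/5000) − 1)/(5/2) = 894/22765 ≈ 3.9271%

step 1 [0.5y] zero: DF = P = 393/400 ≈ 0.982500
step 2 [1y] bond c/2=1/50: DF=(497793/500000 − 1/50·(0.982500))/(1+1/50) = 598/625 ≈ 0.956800
step 3 [1.5y] bond c/2=3/200: DF=(1989927/2000000 − 3/200·(0.982500+0.956800))/(1+3/200) = 2379/2500 ≈ 0.951600
step 4 [2y] bond c/2=1/50: DF=(12403/12500 − 1/50·(0.982500+0.956800+0.951600))/(1+1/50) = 9161/10000 ≈ 0.916100
step 5 [2.5y] zero: DF = P = 4553/5000 ≈ 0.910600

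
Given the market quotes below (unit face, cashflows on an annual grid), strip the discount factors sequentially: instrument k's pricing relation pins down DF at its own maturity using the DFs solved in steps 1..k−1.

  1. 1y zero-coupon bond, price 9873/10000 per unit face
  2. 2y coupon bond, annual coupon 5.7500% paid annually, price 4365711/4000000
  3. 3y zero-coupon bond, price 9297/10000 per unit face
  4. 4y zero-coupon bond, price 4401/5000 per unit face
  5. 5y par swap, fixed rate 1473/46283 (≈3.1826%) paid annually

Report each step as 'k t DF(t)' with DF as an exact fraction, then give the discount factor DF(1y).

step 1 [1y] zero: DF = P = 9873/10000 ≈ 0.987300
step 2 [2y] bond c/1=23/400: DF=(4365711/4000000 − 23/400·(0.987300))/(1+23/400) = 1223/1250 ≈ 0.978400
step 3 [3y] zero: DF = P = 9297/10000 ≈ 0.929700
step 4 [4y] zero: DF = P = 4401/5000 ≈ 0.880200
step 5 [5y] swap r/1=1473/46283: DF=(1 − 1473/46283·(0.987300+0.978400+0.929700+0.880200))/(1+1473/46283) = 8527/10000 ≈ 0.852700

1 1 9873/10000
2 2 1223/1250
3 3 9297/10000
4 4 4401/5000
5 5 8527/10000
DF(1y) = 9873/10000 ≈ 0.987300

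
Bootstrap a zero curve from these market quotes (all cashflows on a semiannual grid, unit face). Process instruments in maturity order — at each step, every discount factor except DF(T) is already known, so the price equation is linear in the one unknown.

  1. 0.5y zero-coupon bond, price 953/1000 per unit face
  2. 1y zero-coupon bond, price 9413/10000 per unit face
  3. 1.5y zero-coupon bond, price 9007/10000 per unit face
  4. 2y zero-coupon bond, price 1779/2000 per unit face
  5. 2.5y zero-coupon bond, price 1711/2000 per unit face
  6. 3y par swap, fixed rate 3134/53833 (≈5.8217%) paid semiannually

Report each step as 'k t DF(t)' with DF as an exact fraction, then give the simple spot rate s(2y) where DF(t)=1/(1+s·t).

1 1/2 953/1000
2 1 9413/10000
3 3/2 9007/10000
4 2 1779/2000
5 5/2 1711/2000
6 3 8433/10000
s(2y) = (1/(1779/2000) − 1)/(2) = 221/3558 ≈ 6.2114%

step 1 [0.5y] zero: DF = P = 953/1000 ≈ 0.953000
step 2 [1y] zero: DF = P = 9413/10000 ≈ 0.941300
step 3 [1.5y] zero: DF = P = 9007/10000 ≈ 0.900700
step 4 [2y] zero: DF = P = 1779/2000 ≈ 0.889500
step 5 [2.5y] zero: DF = P = 1711/2000 ≈ 0.855500
step 6 [3y] swap r/2=1567/53833: DF=(1 − 1567/53833·(0.953000+0.941300+0.900700+0.889500+0.855500))/(1+1567/53833) = 8433/10000 ≈ 0.843300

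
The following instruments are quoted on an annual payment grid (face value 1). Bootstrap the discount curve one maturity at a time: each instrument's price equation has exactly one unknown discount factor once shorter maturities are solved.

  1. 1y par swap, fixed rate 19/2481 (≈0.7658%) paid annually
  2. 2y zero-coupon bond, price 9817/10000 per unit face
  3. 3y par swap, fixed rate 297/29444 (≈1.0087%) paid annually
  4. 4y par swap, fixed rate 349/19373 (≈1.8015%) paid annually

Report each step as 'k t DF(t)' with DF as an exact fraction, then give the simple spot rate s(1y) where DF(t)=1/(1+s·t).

step 1 [1y] swap r/1=19/2481: DF=(1 − 19/2481·(0))/(1+19/2481) = 2481/2500 ≈ 0.992400
step 2 [2y] zero: DF = P = 9817/10000 ≈ 0.981700
step 3 [3y] swap r/1=297/29444: DF=(1 − 297/29444·(0.992400+0.981700))/(1+297/29444) = 9703/10000 ≈ 0.970300
step 4 [4y] swap r/1=349/19373: DF=(1 − 349/19373·(0.992400+0.981700+0.970300))/(1+349/19373) = 4651/5000 ≈ 0.930200

1 1 2481/2500
2 2 9817/10000
3 3 9703/10000
4 4 4651/5000
s(1y) = (1/(2481/2500) − 1)/(1) = 19/2481 ≈ 0.7658%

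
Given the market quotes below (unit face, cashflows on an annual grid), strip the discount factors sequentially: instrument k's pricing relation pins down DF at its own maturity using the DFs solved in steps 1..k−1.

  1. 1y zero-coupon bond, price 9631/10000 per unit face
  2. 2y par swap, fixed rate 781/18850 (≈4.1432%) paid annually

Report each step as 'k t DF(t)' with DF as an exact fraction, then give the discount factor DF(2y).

step 1 [1y] zero: DF = P = 9631/10000 ≈ 0.963100
step 2 [2y] swap r/1=781/18850: DF=(1 − 781/18850·(0.963100))/(1+781/18850) = 9219/10000 ≈ 0.921900

1 1 9631/10000
2 2 9219/10000
DF(2y) = 9219/10000 ≈ 0.921900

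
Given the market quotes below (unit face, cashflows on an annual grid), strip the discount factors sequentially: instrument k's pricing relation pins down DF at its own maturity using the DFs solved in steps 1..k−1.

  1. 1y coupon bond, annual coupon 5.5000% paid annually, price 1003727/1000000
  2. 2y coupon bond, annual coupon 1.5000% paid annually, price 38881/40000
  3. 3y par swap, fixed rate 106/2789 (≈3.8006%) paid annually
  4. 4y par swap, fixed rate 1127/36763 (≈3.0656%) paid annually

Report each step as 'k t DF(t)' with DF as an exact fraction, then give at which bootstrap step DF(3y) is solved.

1 1 4757/5000
2 2 2359/2500
3 3 447/500
4 4 8873/10000
DF(3y) is solved at step 3

step 1 [1y] bond c/1=11/200: DF=(1003727/1000000 − 11/200·(0))/(1+11/200) = 4757/5000 ≈ 0.951400
step 2 [2y] bond c/1=3/200: DF=(38881/40000 − 3/200·(0.951400))/(1+3/200) = 2359/2500 ≈ 0.943600
step 3 [3y] swap r/1=106/2789: DF=(1 − 106/2789·(0.951400+0.943600))/(1+106/2789) = 447/500 ≈ 0.894000
step 4 [4y] swap r/1=1127/36763: DF=(1 − 1127/36763·(0.951400+0.943600+0.894000))/(1+1127/36763) = 8873/10000 ≈ 0.887300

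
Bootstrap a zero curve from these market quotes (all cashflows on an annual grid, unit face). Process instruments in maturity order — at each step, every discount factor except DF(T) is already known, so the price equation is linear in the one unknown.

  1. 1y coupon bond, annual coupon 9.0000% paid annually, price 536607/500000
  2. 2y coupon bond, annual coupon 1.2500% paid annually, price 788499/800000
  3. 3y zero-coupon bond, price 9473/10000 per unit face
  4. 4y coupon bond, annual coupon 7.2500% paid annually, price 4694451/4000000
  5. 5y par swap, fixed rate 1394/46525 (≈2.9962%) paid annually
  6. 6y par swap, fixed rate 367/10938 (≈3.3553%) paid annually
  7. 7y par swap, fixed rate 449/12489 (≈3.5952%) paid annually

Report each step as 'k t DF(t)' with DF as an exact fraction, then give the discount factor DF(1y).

step 1 [1y] bond c/1=9/100: DF=(536607/500000 − 9/100·(0))/(1+9/100) = 4923/5000 ≈ 0.984600
step 2 [2y] bond c/1=1/80: DF=(788499/800000 − 1/80·(0.984600))/(1+1/80) = 9613/10000 ≈ 0.961300
step 3 [3y] zero: DF = P = 9473/10000 ≈ 0.947300
step 4 [4y] bond c/1=29/400: DF=(4694451/4000000 − 29/400·(0.984600+0.961300+0.947300))/(1+29/400) = 8987/10000 ≈ 0.898700
step 5 [5y] swap r/1=1394/46525: DF=(1 − 1394/46525·(0.984600+0.961300+0.947300+0.898700))/(1+1394/46525) = 4303/5000 ≈ 0.860600
step 6 [6y] swap r/1=367/10938: DF=(1 − 367/10938·(0.984600+0.961300+0.947300+0.898700+0.860600))/(1+367/10938) = 1633/2000 ≈ 0.816500
step 7 [7y] swap r/1=449/12489: DF=(1 − 449/12489·(0.984600+0.961300+0.947300+0.898700+0.860600+0.816500))/(1+449/12489) = 1551/2000 ≈ 0.775500

1 1 4923/5000
2 2 9613/10000
3 3 9473/10000
4 4 8987/10000
5 5 4303/5000
6 6 1633/2000
7 7 1551/2000
DF(1y) = 4923/5000 ≈ 0.984600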